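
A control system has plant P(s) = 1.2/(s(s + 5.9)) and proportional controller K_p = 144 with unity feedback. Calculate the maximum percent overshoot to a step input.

48.5%

From 1 + K_pP(s) = 0: s² + 5.9s + 172.8 = 0 ⇒ ω_n = 13.15, ζ = 0.2244.
%OS = 100·exp(−πζ/√(1−ζ²)) = 100·exp(−π·0.2244/√0.9496) = 48.5%.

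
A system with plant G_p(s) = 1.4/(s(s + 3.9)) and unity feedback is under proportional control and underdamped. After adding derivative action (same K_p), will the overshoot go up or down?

With PD the characteristic equation becomes s² + (a + K·K_d)s + K·K_p = 0; the damping term grows, ζ rises, overshoot falls.

decrease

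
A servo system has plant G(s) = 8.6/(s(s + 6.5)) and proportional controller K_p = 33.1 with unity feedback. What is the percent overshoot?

54%

The closed-loop denominator s² + 6.5s + 284.7 gives ω_n = √284.7 = 16.87 and ζ = 6.5/(2ω_n) = 0.1926.
%OS = 100·exp(−πζ/√(1−ζ²)) = 100·exp(−π·0.1926/√0.9629) = 54%.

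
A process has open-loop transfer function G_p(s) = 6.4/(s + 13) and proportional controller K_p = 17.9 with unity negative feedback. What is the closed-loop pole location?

Closed-loop transfer function: T(s) = K_p·G_p(s)/(1 + K_p·G_p(s)) = 114.6/(s + 13 + 114.6) = 114.6/(s + 127.6).
The closed-loop pole is at s = −127.6.

s = -127.6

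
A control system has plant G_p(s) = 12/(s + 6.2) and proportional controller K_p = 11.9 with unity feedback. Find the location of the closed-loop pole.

Closed-loop transfer function: T(s) = K_p·G_p(s)/(1 + K_p·G_p(s)) = 142.8/(s + 6.2 + 142.8) = 142.8/(s + 149).
The closed-loop pole is at s = −149.

s = -149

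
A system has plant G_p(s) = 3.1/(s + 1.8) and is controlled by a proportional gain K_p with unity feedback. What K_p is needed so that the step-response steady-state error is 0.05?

For a type-0 loop with proportional control, e_ss = 1/(1 + K_p·G_p(0)).
G_p(0) = 1.722. Require 1/(1 + K_p·1.722) = 0.05, so 1 + 1.722·K_p = 20.
K_p = (20 − 1)/1.722 = 11.

K_p = 11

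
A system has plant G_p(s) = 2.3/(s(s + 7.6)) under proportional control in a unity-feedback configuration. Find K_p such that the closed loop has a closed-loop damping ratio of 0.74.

Closed-loop characteristic equation: s² + 7.6s + K_p·2.3 = 0.
So ω_n = √(2.3K_p) and 2ζω_n = 7.6, giving ζ = 7.6/(2√(2.3K_p)).
Setting ζ = 0.74: √(2.3K_p) = 7.6/(2·0.74) = 5.135, so K_p = 26.37/2.3 = 11.5.

K_p = 11.5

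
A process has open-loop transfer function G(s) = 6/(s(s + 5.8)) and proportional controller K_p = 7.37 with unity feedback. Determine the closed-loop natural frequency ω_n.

ω_n = 6.65 rad/s

The closed-loop denominator is s(s+5.8) + 7.37·6 = s² + 5.8s + 44.22.
Matching s² + 2ζω_n s + ω_n²: ω_n = √44.22 = 6.65 rad/s and 2ζω_n = 5.8, so ζ = 5.8/(2·6.65) = 0.436.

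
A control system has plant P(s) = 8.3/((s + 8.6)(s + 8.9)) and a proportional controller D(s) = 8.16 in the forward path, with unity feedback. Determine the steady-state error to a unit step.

0.531

The loop is type 0. Static position error constant K_pos = D(0)·P(0) = 8.16·0.1084 = 0.8849.
Steady-state error to a unit step: e_ss = 1/(1+K_pos) = 1/1.885 = 0.531.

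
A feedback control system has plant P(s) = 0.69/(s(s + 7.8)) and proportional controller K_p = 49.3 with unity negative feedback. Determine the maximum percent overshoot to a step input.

The closed-loop denominator s² + 7.8s + 34.02 gives ω_n = √34.02 = 5.832 and ζ = 7.8/(2ω_n) = 0.6687.
%OS = 100·exp(−πζ/√(1−ζ²)) = 100·exp(−π·0.6687/√0.5529) = 5.93%.

5.93%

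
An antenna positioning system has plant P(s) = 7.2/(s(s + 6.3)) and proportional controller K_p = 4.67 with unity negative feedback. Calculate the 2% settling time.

T_s ≈ 1.27 s

The closed-loop denominator s² + 6.3s + 33.62 gives ω_n = √33.62 = 5.799 and ζ = 6.3/(2ω_n) = 0.5432.
2% settling time T_s ≈ 4/(ζω_n) = 4/3.15 = 1.27 s.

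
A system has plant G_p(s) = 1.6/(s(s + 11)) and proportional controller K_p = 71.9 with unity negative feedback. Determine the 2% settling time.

Closed-loop characteristic equation: s² + 11s + 115 = 0, so ω_n = 10.73 rad/s and ζ = 11/(2·10.73) = 0.5128.
2% settling time T_s ≈ 4/(ζω_n) = 4/5.5 = 0.727 s.

T_s ≈ 0.727 s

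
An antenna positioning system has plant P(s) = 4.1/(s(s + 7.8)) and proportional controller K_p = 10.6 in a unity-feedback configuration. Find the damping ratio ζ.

With unity feedback the closed-loop characteristic equation is s² + 7.8s + 10.6·4.1 = s² + 7.8s + 43.46 = 0.
So ω_n² = 43.46 ⇒ ω_n = 6.592 rad/s, and ζ = 7.8/(2ω_n) = 0.592.

ζ = 0.592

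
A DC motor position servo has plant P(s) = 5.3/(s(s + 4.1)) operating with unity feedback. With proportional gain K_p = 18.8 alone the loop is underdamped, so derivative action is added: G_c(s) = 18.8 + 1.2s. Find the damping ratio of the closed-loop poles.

Forward path: (18.8 + 1.2s)·5.3/(s(s+4.1)). The closed-loop characteristic equation is s² + (4.1 + 5.3·1.2)s + 5.3·18.8 = 0.
That is s² + 10.46s + 99.64 = 0, so ω_n = 9.982 rad/s and ζ = 10.46/(2·9.982) = 0.5239.

ζ = 0.524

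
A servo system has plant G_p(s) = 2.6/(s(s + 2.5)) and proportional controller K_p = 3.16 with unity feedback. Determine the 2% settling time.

T_s ≈ 3.2 s

Closed-loop characteristic equation: s² + 2.5s + 8.216 = 0, so ω_n = 2.866 rad/s and ζ = 2.5/(2·2.866) = 0.4361.
2% settling time T_s ≈ 4/(ζω_n) = 4/1.25 = 3.2 s.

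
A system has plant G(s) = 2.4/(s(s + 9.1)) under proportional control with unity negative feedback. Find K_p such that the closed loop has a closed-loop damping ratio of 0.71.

Closed-loop characteristic equation: s² + 9.1s + K_p·2.4 = 0.
So ω_n = √(2.4K_p) and 2ζω_n = 9.1, giving ζ = 9.1/(2√(2.4K_p)).
Setting ζ = 0.71: √(2.4K_p) = 9.1/(2·0.71) = 6.408, so K_p = 41.07/2.4 = 17.1.

K_p = 17.1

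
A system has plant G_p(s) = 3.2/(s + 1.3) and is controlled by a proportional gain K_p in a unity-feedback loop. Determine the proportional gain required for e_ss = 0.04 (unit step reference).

The loop is type 0, so e_ss(step) = 1/(1 + K_pos) with K_pos = K_p·G_p(0).
G_p(0) = 2.462. Require 1/(1 + K_p·2.462) = 0.04, so 1 + 2.462·K_p = 25.
K_p = (25 − 1)/2.462 = 9.75.

K_p = 9.75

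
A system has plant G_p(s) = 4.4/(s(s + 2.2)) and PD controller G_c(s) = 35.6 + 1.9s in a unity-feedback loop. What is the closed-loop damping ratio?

Forward path: (35.6 + 1.9s)·4.4/(s(s+2.2)). The closed-loop characteristic equation is s² + (2.2 + 4.4·1.9)s + 4.4·35.6 = 0.
That is s² + 10.56s + 156.6 = 0, so ω_n = 12.52 rad/s and ζ = 10.56/(2·12.52) = 0.4219.

ζ = 0.422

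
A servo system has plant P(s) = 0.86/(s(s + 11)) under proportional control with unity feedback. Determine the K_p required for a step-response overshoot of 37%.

From %OS = 100·exp(−πζ/√(1−ζ²)) = 37%, ζ = −ln(0.37)/√(π²+ln²(0.37)) = 0.3017.
Characteristic equation s² + 11s + 0.86K_p = 0 gives ζ = 11/(2√(0.86K_p)).
Setting ζ = 0.3017: √(0.86K_p) = 11/(2·0.3017) = 18.23, so K_p = 332.3/0.86 = 386.

K_p = 386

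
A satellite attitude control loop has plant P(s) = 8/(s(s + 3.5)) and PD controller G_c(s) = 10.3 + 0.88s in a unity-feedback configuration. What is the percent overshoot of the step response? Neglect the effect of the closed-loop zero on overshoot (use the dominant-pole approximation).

10.6%

Forward path: (10.3 + 0.88s)·8/(s(s+3.5)). The closed-loop characteristic equation is s² + (3.5 + 8·0.88)s + 8·10.3 = 0.
That is s² + 10.54s + 82.4 = 0, so ω_n = 9.077 rad/s and ζ = 10.54/(2·9.077) = 0.5806.
%OS = 100·exp(−πζ/√(1−ζ²)) = 10.6%.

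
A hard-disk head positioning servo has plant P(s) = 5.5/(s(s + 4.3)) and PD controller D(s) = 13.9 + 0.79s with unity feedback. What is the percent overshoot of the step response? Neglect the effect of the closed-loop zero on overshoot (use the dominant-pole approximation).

16.8%

Forward path: (13.9 + 0.79s)·5.5/(s(s+4.3)). The closed-loop characteristic equation is s² + (4.3 + 5.5·0.79)s + 5.5·13.9 = 0.
That is s² + 8.645s + 76.45 = 0, so ω_n = 8.744 rad/s and ζ = 8.645/(2·8.744) = 0.4944.
%OS = 100·exp(−πζ/√(1−ζ²)) = 16.8%.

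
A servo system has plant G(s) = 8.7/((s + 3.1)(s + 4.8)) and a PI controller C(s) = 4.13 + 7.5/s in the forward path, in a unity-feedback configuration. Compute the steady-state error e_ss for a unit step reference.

The open loop C(s)G(s) has a pole at the origin (type 1), so the static position error constant is infinite and e_ss = 1/(1+∞) = 0.

0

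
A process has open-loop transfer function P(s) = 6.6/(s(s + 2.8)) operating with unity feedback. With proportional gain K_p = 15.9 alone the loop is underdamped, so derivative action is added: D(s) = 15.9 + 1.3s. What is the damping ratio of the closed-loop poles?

Forward path: (15.9 + 1.3s)·6.6/(s(s+2.8)). The closed-loop characteristic equation is s² + (2.8 + 6.6·1.3)s + 6.6·15.9 = 0.
That is s² + 11.38s + 104.9 = 0, so ω_n = 10.24 rad/s and ζ = 11.38/(2·10.24) = 0.5554.

ζ = 0.555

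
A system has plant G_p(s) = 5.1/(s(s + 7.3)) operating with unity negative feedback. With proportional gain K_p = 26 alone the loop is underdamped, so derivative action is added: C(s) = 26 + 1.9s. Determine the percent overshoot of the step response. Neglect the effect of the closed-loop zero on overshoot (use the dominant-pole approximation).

3.23%

Forward path: (26 + 1.9s)·5.1/(s(s+7.3)). The closed-loop characteristic equation is s² + (7.3 + 5.1·1.9)s + 5.1·26 = 0.
That is s² + 16.99s + 132.6 = 0, so ω_n = 11.52 rad/s and ζ = 16.99/(2·11.52) = 0.7377.
%OS = 100·exp(−πζ/√(1−ζ²)) = 3.23%.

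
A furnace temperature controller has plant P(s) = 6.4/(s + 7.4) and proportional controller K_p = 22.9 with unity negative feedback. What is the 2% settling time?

Closed-loop transfer function: T(s) = K_p·P(s)/(1 + K_p·P(s)) = 146.6/(s + 7.4 + 146.6) = 146.6/(s + 154).
Time constant τ = 1/154 = 0.006495 s, so the 2% settling time is about 4τ = 0.026 s.

T_s ≈ 0.026 s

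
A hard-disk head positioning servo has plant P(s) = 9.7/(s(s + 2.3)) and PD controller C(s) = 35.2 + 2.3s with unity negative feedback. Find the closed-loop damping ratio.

ζ = 0.666

Forward path: (35.2 + 2.3s)·9.7/(s(s+2.3)). The closed-loop characteristic equation is s² + (2.3 + 9.7·2.3)s + 9.7·35.2 = 0.
That is s² + 24.61s + 341.4 = 0, so ω_n = 18.48 rad/s and ζ = 24.61/(2·18.48) = 0.6659.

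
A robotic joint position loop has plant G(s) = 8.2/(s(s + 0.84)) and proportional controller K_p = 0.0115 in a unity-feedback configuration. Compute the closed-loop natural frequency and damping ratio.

ω_n = 0.307 rad/s, ζ = 1.37

The closed-loop denominator is s(s+0.84) + 0.0115·8.2 = s² + 0.84s + 0.0943.
Matching s² + 2ζω_n s + ω_n²: ω_n = √0.0943 = 0.3071 rad/s and 2ζω_n = 0.84, so ζ = 0.84/(2·0.3071) = 1.37.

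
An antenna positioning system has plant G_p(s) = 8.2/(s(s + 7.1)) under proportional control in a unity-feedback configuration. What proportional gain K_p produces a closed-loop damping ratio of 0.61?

Closed-loop characteristic equation: s² + 7.1s + K_p·8.2 = 0.
So ω_n = √(8.2K_p) and 2ζω_n = 7.1, giving ζ = 7.1/(2√(8.2K_p)).
Setting ζ = 0.61: √(8.2K_p) = 7.1/(2·0.61) = 5.82, so K_p = 33.87/8.2 = 4.13.

K_p = 4.13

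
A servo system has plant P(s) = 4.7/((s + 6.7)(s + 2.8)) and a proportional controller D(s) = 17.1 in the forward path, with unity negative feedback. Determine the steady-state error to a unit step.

0.189

The loop is type 0. Static position error constant K_pos = D(0)·P(0) = 17.1·0.2505 = 4.284.
Steady-state error to a unit step: e_ss = 1/(1+K_pos) = 1/5.284 = 0.189.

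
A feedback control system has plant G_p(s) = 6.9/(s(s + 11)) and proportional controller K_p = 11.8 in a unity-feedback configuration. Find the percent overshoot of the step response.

8.93%

Closed-loop characteristic equation: s² + 11s + 81.42 = 0, so ω_n = 9.023 rad/s and ζ = 11/(2·9.023) = 0.6095.
%OS = 100·exp(−πζ/√(1−ζ²)) = 100·exp(−π·0.6095/√0.6285) = 8.93%.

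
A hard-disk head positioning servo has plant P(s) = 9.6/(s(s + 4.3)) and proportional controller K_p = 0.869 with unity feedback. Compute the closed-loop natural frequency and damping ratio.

ω_n = 2.89 rad/s, ζ = 0.744

With unity feedback the closed-loop characteristic equation is s² + 4.3s + 0.869·9.6 = s² + 4.3s + 8.342 = 0.
Matching s² + 2ζω_n s + ω_n²: ω_n = √8.342 = 2.888 rad/s and 2ζω_n = 4.3, so ζ = 4.3/(2·2.888) = 0.744.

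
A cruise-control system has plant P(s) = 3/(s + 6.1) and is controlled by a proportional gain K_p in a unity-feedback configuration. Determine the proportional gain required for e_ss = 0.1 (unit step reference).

For a type-0 loop with proportional control, e_ss = 1/(1 + K_p·P(0)).
P(0) = 0.4918. Require 1/(1 + K_p·0.4918) = 0.1, so 1 + 0.4918·K_p = 10.
K_p = (10 − 1)/0.4918 = 18.3.

K_p = 18.3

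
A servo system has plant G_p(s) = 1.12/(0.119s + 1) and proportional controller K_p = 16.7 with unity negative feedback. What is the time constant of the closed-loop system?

τ = 0.00604 s

Closed loop: T(s) = K_p·G_p/(1+K_p·G_p) = 18.7/(0.119s + 1 + 18.7), with pole at s = −(1 + 18.7)/0.119 = −165.6.
Closed-loop time constant τ = 1/165.6 = 0.00604 s.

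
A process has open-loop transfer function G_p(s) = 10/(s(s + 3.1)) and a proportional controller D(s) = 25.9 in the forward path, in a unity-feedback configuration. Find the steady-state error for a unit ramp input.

The loop has one pole at the origin (type 1). Velocity error constant K_v = lim_{s→0} s·D(s)G_p(s) = 25.9·10/3.1 = 83.55.
Steady-state error to a unit ramp: e_ss = 1/K_v = 0.012.

0.012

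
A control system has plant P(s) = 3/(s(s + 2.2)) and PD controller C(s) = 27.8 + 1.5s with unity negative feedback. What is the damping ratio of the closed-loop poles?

ζ = 0.367

Forward path: (27.8 + 1.5s)·3/(s(s+2.2)). The closed-loop characteristic equation is s² + (2.2 + 3·1.5)s + 3·27.8 = 0.
That is s² + 6.7s + 83.4 = 0, so ω_n = 9.132 rad/s and ζ = 6.7/(2·9.132) = 0.3668.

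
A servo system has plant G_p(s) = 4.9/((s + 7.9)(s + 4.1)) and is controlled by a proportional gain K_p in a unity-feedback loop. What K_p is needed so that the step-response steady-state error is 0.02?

K_p = 324

Steady-state error for a unit step on this type-0 loop is 1/(1 + K_p·G_p(0)).
G_p(0) = 0.1513. Require 1/(1 + K_p·0.1513) = 0.02, so 1 + 0.1513·K_p = 50.
K_p = (50 − 1)/0.1513 = 324.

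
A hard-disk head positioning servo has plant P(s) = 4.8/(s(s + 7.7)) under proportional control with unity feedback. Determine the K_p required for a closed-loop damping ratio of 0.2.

Closed-loop characteristic equation: s² + 7.7s + K_p·4.8 = 0.
So ω_n = √(4.8K_p) and 2ζω_n = 7.7, giving ζ = 7.7/(2√(4.8K_p)).
Setting ζ = 0.2: √(4.8K_p) = 7.7/(2·0.2) = 19.25, so K_p = 370.6/4.8 = 77.2.

K_p = 77.2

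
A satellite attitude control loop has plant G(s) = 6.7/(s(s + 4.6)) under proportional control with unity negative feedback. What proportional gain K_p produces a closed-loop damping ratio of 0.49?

Closed-loop characteristic equation: s² + 4.6s + K_p·6.7 = 0.
So ω_n = √(6.7K_p) and 2ζω_n = 4.6, giving ζ = 4.6/(2√(6.7K_p)).
Setting ζ = 0.49: √(6.7K_p) = 4.6/(2·0.49) = 4.694, so K_p = 22.03/6.7 = 3.29.

K_p = 3.29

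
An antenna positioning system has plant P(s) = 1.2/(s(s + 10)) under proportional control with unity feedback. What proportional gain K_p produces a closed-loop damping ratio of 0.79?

K_p = 33.4

Closed-loop characteristic equation: s² + 10s + K_p·1.2 = 0.
So ω_n = √(1.2K_p) and 2ζω_n = 10, giving ζ = 10/(2√(1.2K_p)).
Setting ζ = 0.79: √(1.2K_p) = 10/(2·0.79) = 6.329, so K_p = 40.06/1.2 = 33.4.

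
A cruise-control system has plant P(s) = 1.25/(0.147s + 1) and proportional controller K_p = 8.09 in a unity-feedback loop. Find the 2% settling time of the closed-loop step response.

Closed loop: T(s) = K_p·P/(1+K_p·P) = 10.11/(0.147s + 1 + 10.11), with pole at s = −(1 + 10.11)/0.147 = −75.6.
τ = 1/75.6 = 0.01323 s, so 2% settling time ≈ 4τ = 0.0529 s.

T_s ≈ 0.0529 s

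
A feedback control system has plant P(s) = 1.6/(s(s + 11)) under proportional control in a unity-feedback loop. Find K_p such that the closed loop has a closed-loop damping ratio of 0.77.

Closed-loop characteristic equation: s² + 11s + K_p·1.6 = 0.
So ω_n = √(1.6K_p) and 2ζω_n = 11, giving ζ = 11/(2√(1.6K_p)).
Setting ζ = 0.77: √(1.6K_p) = 11/(2·0.77) = 7.143, so K_p = 51.02/1.6 = 31.9.

K_p = 31.9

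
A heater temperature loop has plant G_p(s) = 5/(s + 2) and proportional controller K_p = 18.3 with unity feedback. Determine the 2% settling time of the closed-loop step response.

T_s ≈ 0.0428 s

Closed-loop transfer function: T(s) = K_p·G_p(s)/(1 + K_p·G_p(s)) = 91.5/(s + 2 + 91.5) = 91.5/(s + 93.5).
Time constant τ = 1/93.5 = 0.0107 s, so the 2% settling time is about 4τ = 0.0428 s.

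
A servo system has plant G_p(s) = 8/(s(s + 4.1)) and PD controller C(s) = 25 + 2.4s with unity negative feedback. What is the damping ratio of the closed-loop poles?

ζ = 0.824

Forward path: (25 + 2.4s)·8/(s(s+4.1)). The closed-loop characteristic equation is s² + (4.1 + 8·2.4)s + 8·25 = 0.
That is s² + 23.3s + 200 = 0, so ω_n = 14.14 rad/s and ζ = 23.3/(2·14.14) = 0.8238.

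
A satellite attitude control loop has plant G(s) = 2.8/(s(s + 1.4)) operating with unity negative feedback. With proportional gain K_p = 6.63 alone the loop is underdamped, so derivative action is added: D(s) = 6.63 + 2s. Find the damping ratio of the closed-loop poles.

ζ = 0.812

Forward path: (6.63 + 2s)·2.8/(s(s+1.4)). The closed-loop characteristic equation is s² + (1.4 + 2.8·2)s + 2.8·6.63 = 0.
That is s² + 7s + 18.56 = 0, so ω_n = 4.309 rad/s and ζ = 7/(2·4.309) = 0.8123.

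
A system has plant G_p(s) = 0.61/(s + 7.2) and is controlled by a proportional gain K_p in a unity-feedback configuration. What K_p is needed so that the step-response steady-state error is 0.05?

K_p = 224

Steady-state error for a unit step on this type-0 loop is 1/(1 + K_p·G_p(0)).
G_p(0) = 0.08472. Require 1/(1 + K_p·0.08472) = 0.05, so 1 + 0.08472·K_p = 20.
K_p = (20 − 1)/0.08472 = 224.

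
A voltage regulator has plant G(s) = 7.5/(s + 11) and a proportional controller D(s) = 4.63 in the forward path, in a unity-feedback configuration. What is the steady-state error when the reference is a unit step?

The loop is type 0. Static position error constant K_pos = D(0)·G(0) = 4.63·0.6818 = 3.157.
Steady-state error to a unit step: e_ss = 1/(1+K_pos) = 1/4.157 = 0.241.

0.241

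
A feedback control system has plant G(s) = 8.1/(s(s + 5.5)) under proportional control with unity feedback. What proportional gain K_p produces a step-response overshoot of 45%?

K_p = 15.4

From %OS = 100·exp(−πζ/√(1−ζ²)) = 45%, ζ = −ln(0.45)/√(π²+ln²(0.45)) = 0.2463.
Characteristic equation s² + 5.5s + 8.1K_p = 0 gives ζ = 5.5/(2√(8.1K_p)).
Setting ζ = 0.2463: √(8.1K_p) = 5.5/(2·0.2463) = 11.16, so K_p = 124.6/8.1 = 15.4.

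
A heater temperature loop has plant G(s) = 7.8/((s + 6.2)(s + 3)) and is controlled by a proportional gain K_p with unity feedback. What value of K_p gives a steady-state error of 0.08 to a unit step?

K_p = 27.4

Steady-state error for a unit step on this type-0 loop is 1/(1 + K_p·G(0)).
G(0) = 0.4194. Require 1/(1 + K_p·0.4194) = 0.08, so 1 + 0.4194·K_p = 12.5.
K_p = (12.5 − 1)/0.4194 = 27.4.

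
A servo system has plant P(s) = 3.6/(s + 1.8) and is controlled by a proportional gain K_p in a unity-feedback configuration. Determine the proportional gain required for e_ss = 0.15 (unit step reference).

K_p = 2.83

For a type-0 loop with proportional control, e_ss = 1/(1 + K_p·P(0)).
P(0) = 2. Require 1/(1 + K_p·2) = 0.15, so 1 + 2·K_p = 6.667.
K_p = (6.667 − 1)/2 = 2.83.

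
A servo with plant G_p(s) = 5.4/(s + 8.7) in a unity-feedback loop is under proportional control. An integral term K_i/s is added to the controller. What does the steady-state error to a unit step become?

Adding integral action puts a pole at s = 0 in the forward path, raising the system type to 1; a type-1 loop has zero steady-state error to a step.

0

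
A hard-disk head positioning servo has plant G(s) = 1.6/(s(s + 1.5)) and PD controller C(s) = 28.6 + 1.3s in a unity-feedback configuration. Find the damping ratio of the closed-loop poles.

Forward path: (28.6 + 1.3s)·1.6/(s(s+1.5)). The closed-loop characteristic equation is s² + (1.5 + 1.6·1.3)s + 1.6·28.6 = 0.
That is s² + 3.58s + 45.76 = 0, so ω_n = 6.765 rad/s and ζ = 3.58/(2·6.765) = 0.2646.

ζ = 0.265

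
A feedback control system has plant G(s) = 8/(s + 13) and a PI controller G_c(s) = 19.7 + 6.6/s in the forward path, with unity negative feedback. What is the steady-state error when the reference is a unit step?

The open loop G_c(s)G(s) has a pole at the origin (type 1), so the static position error constant is infinite and e_ss = 1/(1+∞) = 0.

0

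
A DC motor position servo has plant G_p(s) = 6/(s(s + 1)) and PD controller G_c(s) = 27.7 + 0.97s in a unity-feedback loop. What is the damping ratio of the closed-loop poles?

Forward path: (27.7 + 0.97s)·6/(s(s+1)). The closed-loop characteristic equation is s² + (1 + 6·0.97)s + 6·27.7 = 0.
That is s² + 6.82s + 166.2 = 0, so ω_n = 12.89 rad/s and ζ = 6.82/(2·12.89) = 0.2645.

ζ = 0.265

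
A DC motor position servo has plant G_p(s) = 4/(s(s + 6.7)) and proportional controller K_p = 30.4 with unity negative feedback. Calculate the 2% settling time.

T_s ≈ 1.19 s

From 1 + K_pG_p(s) = 0: s² + 6.7s + 121.6 = 0 ⇒ ω_n = 11.03, ζ = 0.3038.
2% settling time T_s ≈ 4/(ζω_n) = 4/3.35 = 1.19 s.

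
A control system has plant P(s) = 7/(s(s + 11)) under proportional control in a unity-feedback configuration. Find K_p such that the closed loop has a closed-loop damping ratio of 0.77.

K_p = 7.29

Closed-loop characteristic equation: s² + 11s + K_p·7 = 0.
So ω_n = √(7K_p) and 2ζω_n = 11, giving ζ = 11/(2√(7K_p)).
Setting ζ = 0.77: √(7K_p) = 11/(2·0.77) = 7.143, so K_p = 51.02/7 = 7.29.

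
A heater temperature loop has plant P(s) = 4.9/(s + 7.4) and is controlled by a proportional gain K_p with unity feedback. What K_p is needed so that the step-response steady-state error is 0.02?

K_p = 74

For a type-0 loop with proportional control, e_ss = 1/(1 + K_p·P(0)).
P(0) = 0.6622. Require 1/(1 + K_p·0.6622) = 0.02, so 1 + 0.6622·K_p = 50.
K_p = (50 − 1)/0.6622 = 74.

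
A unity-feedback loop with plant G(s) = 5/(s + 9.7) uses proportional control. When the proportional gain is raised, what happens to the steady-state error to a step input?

decrease

The position error constant K_pos = K_p·G(0) grows with K_p, and e_ss = 1/(1+K_pos) falls.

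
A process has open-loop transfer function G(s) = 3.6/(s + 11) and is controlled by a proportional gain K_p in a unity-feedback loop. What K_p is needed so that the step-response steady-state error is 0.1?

K_p = 27.5

For a type-0 loop with proportional control, e_ss = 1/(1 + K_p·G(0)).
G(0) = 0.3273. Require 1/(1 + K_p·0.3273) = 0.1, so 1 + 0.3273·K_p = 10.
K_p = (10 − 1)/0.3273 = 27.5.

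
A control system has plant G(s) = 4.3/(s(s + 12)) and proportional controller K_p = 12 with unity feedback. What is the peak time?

The closed-loop denominator s² + 12s + 51.6 gives ω_n = √51.6 = 7.183 and ζ = 12/(2ω_n) = 0.8353.
Damped frequency ω_d = ω_n√(1−ζ²) = 3.95 rad/s, so peak time T_p = π/ω_d = 0.795 s.

T_p = 0.795 s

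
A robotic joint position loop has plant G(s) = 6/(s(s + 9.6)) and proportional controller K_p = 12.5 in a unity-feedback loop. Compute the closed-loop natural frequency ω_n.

With unity feedback the closed-loop characteristic equation is s² + 9.6s + 12.5·6 = s² + 9.6s + 75 = 0.
So ω_n² = 75 ⇒ ω_n = 8.66 rad/s, and ζ = 9.6/(2ω_n) = 0.554.

ω_n = 8.66 rad/s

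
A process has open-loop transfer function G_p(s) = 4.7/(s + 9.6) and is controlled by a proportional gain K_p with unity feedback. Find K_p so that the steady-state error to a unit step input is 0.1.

The loop is type 0, so e_ss(step) = 1/(1 + K_pos) with K_pos = K_p·G_p(0).
G_p(0) = 0.4896. Require 1/(1 + K_p·0.4896) = 0.1, so 1 + 0.4896·K_p = 10.
K_p = (10 − 1)/0.4896 = 18.4.

K_p = 18.4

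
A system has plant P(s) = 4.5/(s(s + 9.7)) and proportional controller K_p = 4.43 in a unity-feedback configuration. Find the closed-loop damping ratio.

The closed-loop denominator is s(s+9.7) + 4.43·4.5 = s² + 9.7s + 19.93.
So ω_n² = 19.93 ⇒ ω_n = 4.465 rad/s, and ζ = 9.7/(2ω_n) = 1.09.

ζ = 1.09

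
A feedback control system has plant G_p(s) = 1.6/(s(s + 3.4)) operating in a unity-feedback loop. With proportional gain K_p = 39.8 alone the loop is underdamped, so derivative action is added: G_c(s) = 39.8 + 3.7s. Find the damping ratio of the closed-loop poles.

ζ = 0.584

Forward path: (39.8 + 3.7s)·1.6/(s(s+3.4)). The closed-loop characteristic equation is s² + (3.4 + 1.6·3.7)s + 1.6·39.8 = 0.
That is s² + 9.32s + 63.68 = 0, so ω_n = 7.98 rad/s and ζ = 9.32/(2·7.98) = 0.584.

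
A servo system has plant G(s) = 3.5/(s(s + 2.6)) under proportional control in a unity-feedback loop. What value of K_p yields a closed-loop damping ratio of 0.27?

K_p = 6.62

Closed-loop characteristic equation: s² + 2.6s + K_p·3.5 = 0.
So ω_n = √(3.5K_p) and 2ζω_n = 2.6, giving ζ = 2.6/(2√(3.5K_p)).
Setting ζ = 0.27: √(3.5K_p) = 2.6/(2·0.27) = 4.815, so K_p = 23.18/3.5 = 6.62.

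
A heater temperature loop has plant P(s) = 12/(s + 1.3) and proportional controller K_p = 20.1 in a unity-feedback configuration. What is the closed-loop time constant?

Closed-loop transfer function: T(s) = K_p·P(s)/(1 + K_p·P(s)) = 241.2/(s + 1.3 + 241.2) = 241.2/(s + 242.5).
Time constant τ = 1/242.5 = 0.00412 s.

τ = 0.00412 s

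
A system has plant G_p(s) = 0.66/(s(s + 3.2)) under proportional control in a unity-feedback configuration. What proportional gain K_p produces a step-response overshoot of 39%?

K_p = 47.1

From %OS = 100·exp(−πζ/√(1−ζ²)) = 39%, ζ = −ln(0.39)/√(π²+ln²(0.39)) = 0.2871.
Characteristic equation s² + 3.2s + 0.66K_p = 0 gives ζ = 3.2/(2√(0.66K_p)).
Setting ζ = 0.2871: √(0.66K_p) = 3.2/(2·0.2871) = 5.573, so K_p = 31.06/0.66 = 47.1.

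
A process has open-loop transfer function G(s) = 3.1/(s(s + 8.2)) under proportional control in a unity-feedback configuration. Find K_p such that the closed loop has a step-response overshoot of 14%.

K_p = 19.3

From %OS = 100·exp(−πζ/√(1−ζ²)) = 14%, ζ = −ln(0.14)/√(π²+ln²(0.14)) = 0.5305.
Characteristic equation s² + 8.2s + 3.1K_p = 0 gives ζ = 8.2/(2√(3.1K_p)).
Setting ζ = 0.5305: √(3.1K_p) = 8.2/(2·0.5305) = 7.728, so K_p = 59.73/3.1 = 19.3.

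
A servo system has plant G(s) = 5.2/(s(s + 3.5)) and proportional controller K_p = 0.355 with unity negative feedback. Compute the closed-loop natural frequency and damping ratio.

The closed-loop denominator is s(s+3.5) + 0.355·5.2 = s² + 3.5s + 1.846.
Matching s² + 2ζω_n s + ω_n²: ω_n = √1.846 = 1.359 rad/s and 2ζω_n = 3.5, so ζ = 3.5/(2·1.359) = 1.29.

ω_n = 1.36 rad/s, ζ = 1.29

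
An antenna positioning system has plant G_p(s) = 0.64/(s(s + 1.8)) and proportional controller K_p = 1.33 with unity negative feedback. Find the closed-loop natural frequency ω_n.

1 + K_p·G_p(s) = 0 gives s² + 1.8s + 0.8512 = 0.
Matching s² + 2ζω_n s + ω_n²: ω_n = √0.8512 = 0.9226 rad/s and 2ζω_n = 1.8, so ζ = 1.8/(2·0.9226) = 0.975.

ω_n = 0.923 rad/s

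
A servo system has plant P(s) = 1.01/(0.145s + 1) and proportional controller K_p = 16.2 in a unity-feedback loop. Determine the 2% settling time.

T_s ≈ 0.0334 s

Closed loop: T(s) = K_p·P/(1+K_p·P) = 16.36/(0.145s + 1 + 16.36), with pole at s = −(1 + 16.36)/0.145 = −119.7.
τ = 1/119.7 = 0.008352 s, so 2% settling time ≈ 4τ = 0.0334 s.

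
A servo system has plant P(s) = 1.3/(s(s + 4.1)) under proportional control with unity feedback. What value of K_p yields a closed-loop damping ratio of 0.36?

Closed-loop characteristic equation: s² + 4.1s + K_p·1.3 = 0.
So ω_n = √(1.3K_p) and 2ζω_n = 4.1, giving ζ = 4.1/(2√(1.3K_p)).
Setting ζ = 0.36: √(1.3K_p) = 4.1/(2·0.36) = 5.694, so K_p = 32.43/1.3 = 24.9.

K_p = 24.9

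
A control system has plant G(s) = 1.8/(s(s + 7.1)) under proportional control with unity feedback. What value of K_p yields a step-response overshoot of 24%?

From %OS = 100·exp(−πζ/√(1−ζ²)) = 24%, ζ = −ln(0.24)/√(π²+ln²(0.24)) = 0.4136.
Characteristic equation s² + 7.1s + 1.8K_p = 0 gives ζ = 7.1/(2√(1.8K_p)).
Setting ζ = 0.4136: √(1.8K_p) = 7.1/(2·0.4136) = 8.583, so K_p = 73.67/1.8 = 40.9.

K_p = 40.9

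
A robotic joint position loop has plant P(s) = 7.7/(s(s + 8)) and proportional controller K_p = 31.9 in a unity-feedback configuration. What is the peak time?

T_p = 0.207 s

Closed-loop characteristic equation: s² + 8s + 245.6 = 0, so ω_n = 15.67 rad/s and ζ = 8/(2·15.67) = 0.2552.
Damped frequency ω_d = ω_n√(1−ζ²) = 15.15 rad/s, so peak time T_p = π/ω_d = 0.207 s.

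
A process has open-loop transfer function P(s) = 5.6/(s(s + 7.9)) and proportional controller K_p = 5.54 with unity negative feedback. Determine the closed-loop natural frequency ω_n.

The closed-loop denominator is s(s+7.9) + 5.54·5.6 = s² + 7.9s + 31.02.
Matching s² + 2ζω_n s + ω_n²: ω_n = √31.02 = 5.57 rad/s and 2ζω_n = 7.9, so ζ = 7.9/(2·5.57) = 0.709.

ω_n = 5.57 rad/s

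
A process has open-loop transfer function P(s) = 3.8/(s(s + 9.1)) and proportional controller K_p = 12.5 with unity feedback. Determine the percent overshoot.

6.32%

From 1 + K_pP(s) = 0: s² + 9.1s + 47.5 = 0 ⇒ ω_n = 6.892, ζ = 0.6602.
%OS = 100·exp(−πζ/√(1−ζ²)) = 100·exp(−π·0.6602/√0.5642) = 6.32%.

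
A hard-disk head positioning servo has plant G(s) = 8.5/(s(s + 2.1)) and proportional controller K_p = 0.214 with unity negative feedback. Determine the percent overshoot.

2.03%

The closed-loop denominator s² + 2.1s + 1.819 gives ω_n = √1.819 = 1.349 and ζ = 2.1/(2ω_n) = 0.7785.
%OS = 100·exp(−πζ/√(1−ζ²)) = 100·exp(−π·0.7785/√0.3939) = 2.03%.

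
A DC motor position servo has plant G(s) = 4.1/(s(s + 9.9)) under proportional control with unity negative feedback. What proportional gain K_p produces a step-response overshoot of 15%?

K_p = 22.4

From %OS = 100·exp(−πζ/√(1−ζ²)) = 15%, ζ = −ln(0.15)/√(π²+ln²(0.15)) = 0.5169.
Characteristic equation s² + 9.9s + 4.1K_p = 0 gives ζ = 9.9/(2√(4.1K_p)).
Setting ζ = 0.5169: √(4.1K_p) = 9.9/(2·0.5169) = 9.576, so K_p = 91.69/4.1 = 22.4.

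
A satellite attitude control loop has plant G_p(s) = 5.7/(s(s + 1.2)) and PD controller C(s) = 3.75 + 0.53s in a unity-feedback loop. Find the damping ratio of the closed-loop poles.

ζ = 0.456

Forward path: (3.75 + 0.53s)·5.7/(s(s+1.2)). The closed-loop characteristic equation is s² + (1.2 + 5.7·0.53)s + 5.7·3.75 = 0.
That is s² + 4.221s + 21.38 = 0, so ω_n = 4.623 rad/s and ζ = 4.221/(2·4.623) = 0.4565.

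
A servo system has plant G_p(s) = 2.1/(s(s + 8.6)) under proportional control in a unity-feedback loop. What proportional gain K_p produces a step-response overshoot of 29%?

From %OS = 100·exp(−πζ/√(1−ζ²)) = 29%, ζ = −ln(0.29)/√(π²+ln²(0.29)) = 0.3666.
Characteristic equation s² + 8.6s + 2.1K_p = 0 gives ζ = 8.6/(2√(2.1K_p)).
Setting ζ = 0.3666: √(2.1K_p) = 8.6/(2·0.3666) = 11.73, so K_p = 137.6/2.1 = 65.5.

K_p = 65.5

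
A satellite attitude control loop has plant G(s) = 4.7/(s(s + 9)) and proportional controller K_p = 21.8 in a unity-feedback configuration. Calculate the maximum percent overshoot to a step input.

From 1 + K_pG(s) = 0: s² + 9s + 102.5 = 0 ⇒ ω_n = 10.12, ζ = 0.4446.
%OS = 100·exp(−πζ/√(1−ζ²)) = 100·exp(−π·0.4446/√0.8024) = 21%.

21%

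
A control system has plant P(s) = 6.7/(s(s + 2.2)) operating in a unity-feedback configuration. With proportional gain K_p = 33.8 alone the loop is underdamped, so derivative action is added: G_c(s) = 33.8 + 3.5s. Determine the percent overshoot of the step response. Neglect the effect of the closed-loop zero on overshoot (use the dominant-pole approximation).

0.599%

Forward path: (33.8 + 3.5s)·6.7/(s(s+2.2)). The closed-loop characteristic equation is s² + (2.2 + 6.7·3.5)s + 6.7·33.8 = 0.
That is s² + 25.65s + 226.5 = 0, so ω_n = 15.05 rad/s and ζ = 25.65/(2·15.05) = 0.8522.
%OS = 100·exp(−πζ/√(1−ζ²)) = 0.599%.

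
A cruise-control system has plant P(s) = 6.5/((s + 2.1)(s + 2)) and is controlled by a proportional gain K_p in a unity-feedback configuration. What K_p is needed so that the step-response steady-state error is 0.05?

The loop is type 0, so e_ss(step) = 1/(1 + K_pos) with K_pos = K_p·P(0).
P(0) = 1.548. Require 1/(1 + K_p·1.548) = 0.05, so 1 + 1.548·K_p = 20.
K_p = (20 − 1)/1.548 = 12.3.

K_p = 12.3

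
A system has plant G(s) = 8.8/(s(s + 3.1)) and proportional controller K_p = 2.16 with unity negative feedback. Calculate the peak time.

Closed-loop characteristic equation: s² + 3.1s + 19.01 = 0, so ω_n = 4.36 rad/s and ζ = 3.1/(2·4.36) = 0.3555.
Damped frequency ω_d = ω_n√(1−ζ²) = 4.075 rad/s, so peak time T_p = π/ω_d = 0.771 s.

T_p = 0.771 s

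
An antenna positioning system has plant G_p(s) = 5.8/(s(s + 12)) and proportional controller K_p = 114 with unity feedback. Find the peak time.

Closed-loop characteristic equation: s² + 12s + 661.2 = 0, so ω_n = 25.71 rad/s and ζ = 12/(2·25.71) = 0.2333.
Damped frequency ω_d = ω_n√(1−ζ²) = 25 rad/s, so peak time T_p = π/ω_d = 0.126 s.

T_p = 0.126 s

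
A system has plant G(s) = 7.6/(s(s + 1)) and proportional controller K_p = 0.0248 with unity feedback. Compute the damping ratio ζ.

ζ = 1.15

The closed-loop denominator is s(s+1) + 0.0248·7.6 = s² + 1s + 0.1885.
Matching s² + 2ζω_n s + ω_n²: ω_n = √0.1885 = 0.4341 rad/s and 2ζω_n = 1, so ζ = 1/(2·0.4341) = 1.15.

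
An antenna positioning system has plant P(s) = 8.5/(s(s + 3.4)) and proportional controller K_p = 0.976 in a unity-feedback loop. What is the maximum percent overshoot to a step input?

10.1%

From 1 + K_pP(s) = 0: s² + 3.4s + 8.296 = 0 ⇒ ω_n = 2.88, ζ = 0.5902.
%OS = 100·exp(−πζ/√(1−ζ²)) = 100·exp(−π·0.5902/√0.6516) = 10.1%.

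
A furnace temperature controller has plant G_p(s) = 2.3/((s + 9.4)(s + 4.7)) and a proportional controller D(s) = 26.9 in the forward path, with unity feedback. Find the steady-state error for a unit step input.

0.417

The loop is type 0. Static position error constant K_pos = D(0)·G_p(0) = 26.9·0.05206 = 1.4.
Steady-state error to a unit step: e_ss = 1/(1+K_pos) = 1/2.4 = 0.417.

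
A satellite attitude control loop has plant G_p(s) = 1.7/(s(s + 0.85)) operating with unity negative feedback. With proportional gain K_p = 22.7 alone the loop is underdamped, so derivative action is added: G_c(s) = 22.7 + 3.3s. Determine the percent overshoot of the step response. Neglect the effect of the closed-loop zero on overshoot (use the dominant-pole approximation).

14.8%

Forward path: (22.7 + 3.3s)·1.7/(s(s+0.85)). The closed-loop characteristic equation is s² + (0.85 + 1.7·3.3)s + 1.7·22.7 = 0.
That is s² + 6.46s + 38.59 = 0, so ω_n = 6.212 rad/s and ζ = 6.46/(2·6.212) = 0.52.
%OS = 100·exp(−πζ/√(1−ζ²)) = 14.8%.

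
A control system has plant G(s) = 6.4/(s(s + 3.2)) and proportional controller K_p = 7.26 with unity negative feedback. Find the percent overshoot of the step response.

46.8%

The closed-loop denominator s² + 3.2s + 46.46 gives ω_n = √46.46 = 6.816 and ζ = 3.2/(2ω_n) = 0.2347.
%OS = 100·exp(−πζ/√(1−ζ²)) = 100·exp(−π·0.2347/√0.9449) = 46.8%.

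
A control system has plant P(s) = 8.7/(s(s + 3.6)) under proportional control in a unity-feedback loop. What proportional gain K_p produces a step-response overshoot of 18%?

From %OS = 100·exp(−πζ/√(1−ζ²)) = 18%, ζ = −ln(0.18)/√(π²+ln²(0.18)) = 0.4791.
Characteristic equation s² + 3.6s + 8.7K_p = 0 gives ζ = 3.6/(2√(8.7K_p)).
Setting ζ = 0.4791: √(8.7K_p) = 3.6/(2·0.4791) = 3.757, so K_p = 14.11/8.7 = 1.62.

K_p = 1.62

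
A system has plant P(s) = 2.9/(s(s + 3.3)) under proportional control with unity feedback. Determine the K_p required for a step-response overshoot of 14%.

From %OS = 100·exp(−πζ/√(1−ζ²)) = 14%, ζ = −ln(0.14)/√(π²+ln²(0.14)) = 0.5305.
Characteristic equation s² + 3.3s + 2.9K_p = 0 gives ζ = 3.3/(2√(2.9K_p)).
Setting ζ = 0.5305: √(2.9K_p) = 3.3/(2·0.5305) = 3.11, so K_p = 9.674/2.9 = 3.34.

K_p = 3.34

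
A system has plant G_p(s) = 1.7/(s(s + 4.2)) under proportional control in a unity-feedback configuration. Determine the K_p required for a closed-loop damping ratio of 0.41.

Closed-loop characteristic equation: s² + 4.2s + K_p·1.7 = 0.
So ω_n = √(1.7K_p) and 2ζω_n = 4.2, giving ζ = 4.2/(2√(1.7K_p)).
Setting ζ = 0.41: √(1.7K_p) = 4.2/(2·0.41) = 5.122, so K_p = 26.23/1.7 = 15.4.

K_p = 15.4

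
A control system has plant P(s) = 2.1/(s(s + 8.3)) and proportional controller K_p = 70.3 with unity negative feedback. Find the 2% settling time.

From 1 + K_pP(s) = 0: s² + 8.3s + 147.6 = 0 ⇒ ω_n = 12.15, ζ = 0.3416.
2% settling time T_s ≈ 4/(ζω_n) = 4/4.15 = 0.964 s.

T_s ≈ 0.964 s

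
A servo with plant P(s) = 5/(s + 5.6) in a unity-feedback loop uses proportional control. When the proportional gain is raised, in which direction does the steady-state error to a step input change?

The position error constant K_pos = K_p·P(0) grows with K_p, and e_ss = 1/(1+K_pos) falls.

decrease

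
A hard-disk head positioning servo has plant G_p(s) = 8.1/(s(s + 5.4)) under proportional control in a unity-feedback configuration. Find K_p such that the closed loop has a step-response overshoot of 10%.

From %OS = 100·exp(−πζ/√(1−ζ²)) = 10%, ζ = −ln(0.1)/√(π²+ln²(0.1)) = 0.5912.
Characteristic equation s² + 5.4s + 8.1K_p = 0 gives ζ = 5.4/(2√(8.1K_p)).
Setting ζ = 0.5912: √(8.1K_p) = 5.4/(2·0.5912) = 4.567, so K_p = 20.86/8.1 = 2.58.

K_p = 2.58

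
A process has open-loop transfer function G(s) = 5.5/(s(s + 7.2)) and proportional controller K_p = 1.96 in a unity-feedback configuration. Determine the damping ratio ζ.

The closed-loop denominator is s(s+7.2) + 1.96·5.5 = s² + 7.2s + 10.78.
So ω_n² = 10.78 ⇒ ω_n = 3.283 rad/s, and ζ = 7.2/(2ω_n) = 1.1.

ζ = 1.1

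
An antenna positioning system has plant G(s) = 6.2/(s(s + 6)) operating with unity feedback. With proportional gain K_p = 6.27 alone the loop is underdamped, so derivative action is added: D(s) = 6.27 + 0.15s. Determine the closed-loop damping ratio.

ζ = 0.556

Forward path: (6.27 + 0.15s)·6.2/(s(s+6)). The closed-loop characteristic equation is s² + (6 + 6.2·0.15)s + 6.2·6.27 = 0.
That is s² + 6.93s + 38.87 = 0, so ω_n = 6.235 rad/s and ζ = 6.93/(2·6.235) = 0.5557.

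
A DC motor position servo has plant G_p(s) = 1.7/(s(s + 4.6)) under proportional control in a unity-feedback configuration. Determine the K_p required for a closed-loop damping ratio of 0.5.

K_p = 12.4

Closed-loop characteristic equation: s² + 4.6s + K_p·1.7 = 0.
So ω_n = √(1.7K_p) and 2ζω_n = 4.6, giving ζ = 4.6/(2√(1.7K_p)).
Setting ζ = 0.5: √(1.7K_p) = 4.6/(2·0.5) = 4.6, so K_p = 21.16/1.7 = 12.4.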